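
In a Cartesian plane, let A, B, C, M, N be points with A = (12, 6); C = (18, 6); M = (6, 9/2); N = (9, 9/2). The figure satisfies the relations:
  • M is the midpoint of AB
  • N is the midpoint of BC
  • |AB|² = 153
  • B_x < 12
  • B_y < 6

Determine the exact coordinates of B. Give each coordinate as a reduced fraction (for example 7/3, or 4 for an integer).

B = (0, 3)

1. B_x = 0  [B = 2·M−A = 2·(6, 9/2)−(12, 6)]
2. B_y = 3  [B = 2·M−A = 2·(6, 9/2)−(12, 6)]
   so B = (0, 3)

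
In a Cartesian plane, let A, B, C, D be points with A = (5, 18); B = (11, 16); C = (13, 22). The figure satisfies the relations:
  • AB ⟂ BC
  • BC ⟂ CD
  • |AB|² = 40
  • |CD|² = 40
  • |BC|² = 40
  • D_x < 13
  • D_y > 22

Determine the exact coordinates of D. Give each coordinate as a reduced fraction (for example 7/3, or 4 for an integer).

1. D_x = 7  [[BC ⟂ CD ⇒ 2x+6y-158=0] ∩ [|D−(13, 22)|²=40]]
2. D_y = 24  [[BC ⟂ CD ⇒ 2x+6y-158=0] ∩ [|D−(13, 22)|²=40]]
   so D = (7, 24)

D = (7, 24)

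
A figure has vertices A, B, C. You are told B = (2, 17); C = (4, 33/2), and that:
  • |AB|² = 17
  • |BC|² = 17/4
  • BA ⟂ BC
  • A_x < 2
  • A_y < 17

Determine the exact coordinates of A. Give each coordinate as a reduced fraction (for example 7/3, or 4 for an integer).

A = (1, 13)

1. A_x = 1  [[BA ⟂ BC ⇒ 2x-1/2y+9/2=0] ∩ [|A−(2, 17)|²=17]]
2. A_y = 13  [[BA ⟂ BC ⇒ 2x-1/2y+9/2=0] ∩ [|A−(2, 17)|²=17]]
   so A = (1, 13)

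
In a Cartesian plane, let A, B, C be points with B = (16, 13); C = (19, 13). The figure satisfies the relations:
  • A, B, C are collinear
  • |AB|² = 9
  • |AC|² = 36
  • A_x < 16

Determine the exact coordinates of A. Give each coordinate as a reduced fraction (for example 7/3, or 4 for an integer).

A = (13, 13)

1. A_x = 13  [[A, B, C are collinear ⇒ 3y-39=0] ∩ [|A−(16, 13)|²=9]]
2. A_y = 13  [[A, B, C are collinear ⇒ 3y-39=0] ∩ [|A−(16, 13)|²=9]]
   so A = (13, 13)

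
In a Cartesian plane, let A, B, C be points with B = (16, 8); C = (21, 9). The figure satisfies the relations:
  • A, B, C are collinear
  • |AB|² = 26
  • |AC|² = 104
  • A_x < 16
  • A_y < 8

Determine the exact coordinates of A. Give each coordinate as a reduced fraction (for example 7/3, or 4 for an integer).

1. A_x = 11  [[A, B, C are collinear ⇒ -1x+5y-24=0] ∩ [|A−(16, 8)|²=26]]
2. A_y = 7  [[A, B, C are collinear ⇒ -1x+5y-24=0] ∩ [|A−(16, 8)|²=26]]
   so A = (11, 7)

A = (11, 7)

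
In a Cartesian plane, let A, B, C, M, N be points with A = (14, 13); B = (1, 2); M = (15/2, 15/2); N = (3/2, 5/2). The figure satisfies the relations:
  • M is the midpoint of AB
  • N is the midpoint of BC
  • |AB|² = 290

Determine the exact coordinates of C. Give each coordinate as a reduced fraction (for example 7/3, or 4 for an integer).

1. C_x = 2  [C = 2·N−B = 2·(3/2, 5/2)−(1, 2)]
2. C_y = 3  [C = 2·N−B = 2·(3/2, 5/2)−(1, 2)]
   so C = (2, 3)

C = (2, 3)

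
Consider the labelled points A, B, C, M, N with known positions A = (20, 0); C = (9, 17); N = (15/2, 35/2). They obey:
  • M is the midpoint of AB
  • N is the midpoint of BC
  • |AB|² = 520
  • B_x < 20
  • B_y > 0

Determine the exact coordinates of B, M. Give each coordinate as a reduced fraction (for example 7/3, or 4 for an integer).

B = (6, 18)
M = (13, 9)

1. B_x = 6  [B = 2·N−C = 2·(15/2, 35/2)−(9, 17)]
2. B_y = 18  [B = 2·N−C = 2·(15/2, 35/2)−(9, 17)]
   so B = (6, 18)
3. M_x = 13  [2·M = A+B = (20, 0)+(6, 18)]
4. M_y = 9  [2·M = A+B = (20, 0)+(6, 18)]
   so M = (13, 9)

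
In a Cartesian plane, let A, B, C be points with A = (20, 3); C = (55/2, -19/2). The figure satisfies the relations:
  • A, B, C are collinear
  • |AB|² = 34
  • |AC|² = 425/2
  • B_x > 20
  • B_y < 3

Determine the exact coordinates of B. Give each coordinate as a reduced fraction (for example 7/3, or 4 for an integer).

B = (23, -2)

1. B_x = 23  [[A, B, C are collinear ⇒ -25/2x-15/2y+545/2=0] ∩ [|B−(20, 3)|²=34]]
2. B_y = -2  [[A, B, C are collinear ⇒ -25/2x-15/2y+545/2=0] ∩ [|B−(20, 3)|²=34]]
   so B = (23, -2)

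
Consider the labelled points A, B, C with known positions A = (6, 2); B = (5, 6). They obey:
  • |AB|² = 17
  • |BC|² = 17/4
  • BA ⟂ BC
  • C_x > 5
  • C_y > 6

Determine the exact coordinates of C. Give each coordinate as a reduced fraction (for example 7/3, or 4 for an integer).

C = (7, 13/2)

1. C_x = 7  [[BA ⟂ BC ⇒ 1x-4y+19=0] ∩ [|C−(5, 6)|²=17/4]]
2. C_y = 13/2  [[BA ⟂ BC ⇒ 1x-4y+19=0] ∩ [|C−(5, 6)|²=17/4]]
   so C = (7, 13/2)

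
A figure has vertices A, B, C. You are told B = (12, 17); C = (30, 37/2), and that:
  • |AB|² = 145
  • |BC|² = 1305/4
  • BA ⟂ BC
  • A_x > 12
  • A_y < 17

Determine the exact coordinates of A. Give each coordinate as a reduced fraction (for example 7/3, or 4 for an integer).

A = (13, 5)

1. A_x = 13  [[BA ⟂ BC ⇒ 18x+3/2y-483/2=0] ∩ [|A−(12, 17)|²=145]]
2. A_y = 5  [[BA ⟂ BC ⇒ 18x+3/2y-483/2=0] ∩ [|A−(12, 17)|²=145]]
   so A = (13, 5)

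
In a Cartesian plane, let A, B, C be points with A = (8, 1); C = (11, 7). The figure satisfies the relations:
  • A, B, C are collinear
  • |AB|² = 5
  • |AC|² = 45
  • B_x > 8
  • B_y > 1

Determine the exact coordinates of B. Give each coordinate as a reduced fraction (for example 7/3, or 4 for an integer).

B = (9, 3)

1. B_x = 9  [[A, B, C are collinear ⇒ 6x-3y-45=0] ∩ [|B−(8, 1)|²=5]]
2. B_y = 3  [[A, B, C are collinear ⇒ 6x-3y-45=0] ∩ [|B−(8, 1)|²=5]]
   so B = (9, 3)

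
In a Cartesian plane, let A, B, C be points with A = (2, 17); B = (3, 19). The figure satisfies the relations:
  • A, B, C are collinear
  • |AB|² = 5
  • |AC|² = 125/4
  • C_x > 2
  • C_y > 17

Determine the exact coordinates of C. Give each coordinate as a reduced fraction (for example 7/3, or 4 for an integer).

C = (9/2, 22)

1. C_x = 9/2  [[A, B, C are collinear ⇒ -2x+1y-13=0] ∩ [|C−(2, 17)|²=125/4]]
2. C_y = 22  [[A, B, C are collinear ⇒ -2x+1y-13=0] ∩ [|C−(2, 17)|²=125/4]]
   so C = (9/2, 22)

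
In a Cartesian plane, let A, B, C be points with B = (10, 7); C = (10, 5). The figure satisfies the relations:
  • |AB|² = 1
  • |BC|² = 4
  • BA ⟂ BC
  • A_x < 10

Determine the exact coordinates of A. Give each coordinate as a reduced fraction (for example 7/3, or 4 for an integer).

A = (9, 7)

1. A_x = 9  [[BA ⟂ BC ⇒ -2y+14=0] ∩ [|A−(10, 7)|²=1]]
2. A_y = 7  [[BA ⟂ BC ⇒ -2y+14=0] ∩ [|A−(10, 7)|²=1]]
   so A = (9, 7)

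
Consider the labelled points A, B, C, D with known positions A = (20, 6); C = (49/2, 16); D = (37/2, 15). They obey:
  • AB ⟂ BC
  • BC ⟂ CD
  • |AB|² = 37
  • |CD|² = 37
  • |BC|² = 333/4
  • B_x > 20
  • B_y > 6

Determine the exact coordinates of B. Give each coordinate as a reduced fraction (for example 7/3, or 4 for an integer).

1. B_x = 26  [[BC ⟂ CD ⇒ 6x+1y-163=0] ∩ [|B−(20, 6)|²=37]]
2. B_y = 7  [[BC ⟂ CD ⇒ 6x+1y-163=0] ∩ [|B−(20, 6)|²=37]]
   so B = (26, 7)

B = (26, 7)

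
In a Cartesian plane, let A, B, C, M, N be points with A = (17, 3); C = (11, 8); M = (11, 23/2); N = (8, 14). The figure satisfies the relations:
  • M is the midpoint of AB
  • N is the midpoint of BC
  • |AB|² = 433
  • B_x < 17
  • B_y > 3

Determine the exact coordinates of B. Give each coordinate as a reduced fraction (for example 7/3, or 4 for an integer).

1. B_x = 5  [B = 2·M−A = 2·(11, 23/2)−(17, 3)]
2. B_y = 20  [B = 2·M−A = 2·(11, 23/2)−(17, 3)]
   so B = (5, 20)

B = (5, 20)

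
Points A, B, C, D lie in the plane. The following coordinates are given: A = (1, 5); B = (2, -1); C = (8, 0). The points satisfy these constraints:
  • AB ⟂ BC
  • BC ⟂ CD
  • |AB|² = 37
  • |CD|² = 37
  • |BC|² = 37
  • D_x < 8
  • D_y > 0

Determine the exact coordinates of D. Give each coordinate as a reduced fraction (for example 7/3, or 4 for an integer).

1. D_x = 7  [[BC ⟂ CD ⇒ 6x+1y-48=0] ∩ [|D−(8, 0)|²=37]]
2. D_y = 6  [[BC ⟂ CD ⇒ 6x+1y-48=0] ∩ [|D−(8, 0)|²=37]]
   so D = (7, 6)

D = (7, 6)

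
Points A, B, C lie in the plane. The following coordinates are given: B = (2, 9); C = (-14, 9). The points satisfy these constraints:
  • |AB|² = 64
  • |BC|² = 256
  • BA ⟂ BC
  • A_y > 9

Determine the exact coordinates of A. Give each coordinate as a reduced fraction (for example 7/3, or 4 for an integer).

A = (2, 17)

1. A_x = 2  [[BA ⟂ BC ⇒ -16x+32=0] ∩ [|A−(2, 9)|²=64]]
2. A_y = 17  [[BA ⟂ BC ⇒ -16x+32=0] ∩ [|A−(2, 9)|²=64]]
   so A = (2, 17)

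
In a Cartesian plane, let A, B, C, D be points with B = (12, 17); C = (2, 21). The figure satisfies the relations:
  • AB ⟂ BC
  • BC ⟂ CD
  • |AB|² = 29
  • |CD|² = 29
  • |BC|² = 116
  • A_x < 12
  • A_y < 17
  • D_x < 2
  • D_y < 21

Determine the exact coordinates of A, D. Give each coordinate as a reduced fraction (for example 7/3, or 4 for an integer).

A = (10, 12)
D = (0, 16)

1. A_x = 10  [[AB ⟂ BC ⇒ 10x-4y-52=0] ∩ [|A−(12, 17)|²=29]]
2. A_y = 12  [[AB ⟂ BC ⇒ 10x-4y-52=0] ∩ [|A−(12, 17)|²=29]]
   so A = (10, 12)
3. D_x = 0  [[BC ⟂ CD ⇒ -10x+4y-64=0] ∩ [|D−(2, 21)|²=29]]
4. D_y = 16  [[BC ⟂ CD ⇒ -10x+4y-64=0] ∩ [|D−(2, 21)|²=29]]
   so D = (0, 16)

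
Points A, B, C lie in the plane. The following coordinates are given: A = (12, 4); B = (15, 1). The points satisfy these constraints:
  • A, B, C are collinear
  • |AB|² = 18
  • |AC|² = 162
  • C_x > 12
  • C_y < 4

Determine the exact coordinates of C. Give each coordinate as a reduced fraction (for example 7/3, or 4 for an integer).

1. C_x = 21  [[A, B, C are collinear ⇒ 3x+3y-48=0] ∩ [|C−(12, 4)|²=162]]
2. C_y = -5  [[A, B, C are collinear ⇒ 3x+3y-48=0] ∩ [|C−(12, 4)|²=162]]
   so C = (21, -5)

C = (21, -5)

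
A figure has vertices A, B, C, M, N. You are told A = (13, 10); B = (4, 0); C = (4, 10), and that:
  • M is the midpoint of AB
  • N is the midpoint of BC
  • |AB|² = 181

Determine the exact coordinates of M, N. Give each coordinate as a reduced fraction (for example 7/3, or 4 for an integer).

1. M_x = 17/2  [2·M = A+B = (13, 10)+(4, 0)]
2. M_y = 5  [2·M = A+B = (13, 10)+(4, 0)]
   so M = (17/2, 5)
3. N_x = 4  [2·N = B+C = (4, 0)+(4, 10)]
4. N_y = 5  [2·N = B+C = (4, 0)+(4, 10)]
   so N = (4, 5)

M = (17/2, 5)
N = (4, 5)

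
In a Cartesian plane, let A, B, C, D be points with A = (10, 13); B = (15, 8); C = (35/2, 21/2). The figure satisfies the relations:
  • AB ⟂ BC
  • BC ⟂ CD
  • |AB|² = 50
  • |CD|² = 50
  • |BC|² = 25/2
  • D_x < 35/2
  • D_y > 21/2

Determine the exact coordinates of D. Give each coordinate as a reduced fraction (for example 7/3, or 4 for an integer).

D = (25/2, 31/2)

1. D_x = 25/2  [[BC ⟂ CD ⇒ 5/2x+5/2y-70=0] ∩ [|D−(35/2, 21/2)|²=50]]
2. D_y = 31/2  [[BC ⟂ CD ⇒ 5/2x+5/2y-70=0] ∩ [|D−(35/2, 21/2)|²=50]]
   so D = (25/2, 31/2)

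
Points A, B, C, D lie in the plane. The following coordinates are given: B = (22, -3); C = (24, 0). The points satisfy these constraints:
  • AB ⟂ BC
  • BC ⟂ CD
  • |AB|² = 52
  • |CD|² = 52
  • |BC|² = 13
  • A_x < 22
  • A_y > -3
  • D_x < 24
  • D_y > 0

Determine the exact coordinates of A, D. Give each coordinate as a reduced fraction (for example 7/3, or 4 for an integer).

1. A_x = 16  [[AB ⟂ BC ⇒ -2x-3y+35=0] ∩ [|A−(22, -3)|²=52]]
2. A_y = 1  [[AB ⟂ BC ⇒ -2x-3y+35=0] ∩ [|A−(22, -3)|²=52]]
   so A = (16, 1)
3. D_x = 18  [[BC ⟂ CD ⇒ 2x+3y-48=0] ∩ [|D−(24, 0)|²=52]]
4. D_y = 4  [[BC ⟂ CD ⇒ 2x+3y-48=0] ∩ [|D−(24, 0)|²=52]]
   so D = (18, 4)

A = (16, 1)
D = (18, 4)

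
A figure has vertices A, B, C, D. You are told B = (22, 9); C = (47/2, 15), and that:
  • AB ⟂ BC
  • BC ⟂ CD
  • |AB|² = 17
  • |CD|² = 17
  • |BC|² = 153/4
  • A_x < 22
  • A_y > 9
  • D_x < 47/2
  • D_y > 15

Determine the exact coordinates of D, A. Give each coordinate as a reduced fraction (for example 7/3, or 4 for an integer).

D = (39/2, 16)
A = (18, 10)

1. D_x = 39/2  [[BC ⟂ CD ⇒ 3/2x+6y-501/4=0] ∩ [|D−(47/2, 15)|²=17]]
2. D_y = 16  [[BC ⟂ CD ⇒ 3/2x+6y-501/4=0] ∩ [|D−(47/2, 15)|²=17]]
   so D = (39/2, 16)
3. A_x = 18  [[AB ⟂ BC ⇒ -3/2x-6y+87=0] ∩ [|A−(22, 9)|²=17]]
4. A_y = 10  [[AB ⟂ BC ⇒ -3/2x-6y+87=0] ∩ [|A−(22, 9)|²=17]]
   so A = (18, 10)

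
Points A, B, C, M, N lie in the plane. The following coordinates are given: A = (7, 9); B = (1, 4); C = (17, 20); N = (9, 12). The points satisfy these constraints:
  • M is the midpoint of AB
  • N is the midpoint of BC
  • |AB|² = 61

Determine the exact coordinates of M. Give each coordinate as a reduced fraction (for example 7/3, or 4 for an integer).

1. M_x = 4  [2·M = A+B = (7, 9)+(1, 4)]
2. M_y = 13/2  [2·M = A+B = (7, 9)+(1, 4)]
   so M = (4, 13/2)

M = (4, 13/2)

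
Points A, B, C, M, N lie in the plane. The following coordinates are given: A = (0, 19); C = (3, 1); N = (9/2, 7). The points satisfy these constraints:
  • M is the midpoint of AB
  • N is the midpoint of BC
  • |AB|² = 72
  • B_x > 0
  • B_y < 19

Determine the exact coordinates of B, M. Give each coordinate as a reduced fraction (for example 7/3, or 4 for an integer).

B = (6, 13)
M = (3, 16)

1. B_x = 6  [B = 2·N−C = 2·(9/2, 7)−(3, 1)]
2. B_y = 13  [B = 2·N−C = 2·(9/2, 7)−(3, 1)]
   so B = (6, 13)
3. M_x = 3  [2·M = A+B = (0, 19)+(6, 13)]
4. M_y = 16  [2·M = A+B = (0, 19)+(6, 13)]
   so M = (3, 16)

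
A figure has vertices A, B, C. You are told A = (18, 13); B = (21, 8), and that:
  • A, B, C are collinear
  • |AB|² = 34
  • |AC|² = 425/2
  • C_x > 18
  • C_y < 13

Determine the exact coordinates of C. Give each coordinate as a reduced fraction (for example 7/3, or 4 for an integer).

1. C_x = 51/2  [[A, B, C are collinear ⇒ 5x+3y-129=0] ∩ [|C−(18, 13)|²=425/2]]
2. C_y = 1/2  [[A, B, C are collinear ⇒ 5x+3y-129=0] ∩ [|C−(18, 13)|²=425/2]]
   so C = (51/2, 1/2)

C = (51/2, 1/2)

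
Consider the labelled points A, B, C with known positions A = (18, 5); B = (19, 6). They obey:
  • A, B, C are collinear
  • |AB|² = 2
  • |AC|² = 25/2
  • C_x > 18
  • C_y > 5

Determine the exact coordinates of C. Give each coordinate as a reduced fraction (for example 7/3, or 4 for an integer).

1. C_x = 41/2  [[A, B, C are collinear ⇒ -1x+1y+13=0] ∩ [|C−(18, 5)|²=25/2]]
2. C_y = 15/2  [[A, B, C are collinear ⇒ -1x+1y+13=0] ∩ [|C−(18, 5)|²=25/2]]
   so C = (41/2, 15/2)

C = (41/2, 15/2)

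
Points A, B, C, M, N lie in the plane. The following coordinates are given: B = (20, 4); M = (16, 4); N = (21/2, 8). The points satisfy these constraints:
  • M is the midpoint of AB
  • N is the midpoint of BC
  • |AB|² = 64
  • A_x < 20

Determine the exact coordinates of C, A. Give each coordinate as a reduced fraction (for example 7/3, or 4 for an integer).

1. A_x = 12  [A = 2·M−B = 2·(16, 4)−(20, 4)]
2. A_y = 4  [A = 2·M−B = 2·(16, 4)−(20, 4)]
   so A = (12, 4)
3. C_x = 1  [C = 2·N−B = 2·(21/2, 8)−(20, 4)]
4. C_y = 12  [C = 2·N−B = 2·(21/2, 8)−(20, 4)]
   so C = (1, 12)

C = (1, 12)
A = (12, 4)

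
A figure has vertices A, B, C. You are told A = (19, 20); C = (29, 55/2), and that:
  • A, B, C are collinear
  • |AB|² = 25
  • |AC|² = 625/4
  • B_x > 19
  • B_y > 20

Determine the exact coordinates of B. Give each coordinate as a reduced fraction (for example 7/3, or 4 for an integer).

1. B_x = 23  [[A, B, C are collinear ⇒ 15/2x-10y+115/2=0] ∩ [|B−(19, 20)|²=25]]
2. B_y = 23  [[A, B, C are collinear ⇒ 15/2x-10y+115/2=0] ∩ [|B−(19, 20)|²=25]]
   so B = (23, 23)

B = (23, 23)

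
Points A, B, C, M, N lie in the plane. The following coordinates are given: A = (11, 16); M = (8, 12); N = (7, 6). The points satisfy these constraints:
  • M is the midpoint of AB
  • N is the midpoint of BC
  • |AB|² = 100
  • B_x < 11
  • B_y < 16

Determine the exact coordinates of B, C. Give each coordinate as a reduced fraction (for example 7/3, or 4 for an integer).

B = (5, 8)
C = (9, 4)

1. B_x = 5  [B = 2·M−A = 2·(8, 12)−(11, 16)]
2. B_y = 8  [B = 2·M−A = 2·(8, 12)−(11, 16)]
   so B = (5, 8)
3. C_x = 9  [C = 2·N−B = 2·(7, 6)−(5, 8)]
4. C_y = 4  [C = 2·N−B = 2·(7, 6)−(5, 8)]
   so C = (9, 4)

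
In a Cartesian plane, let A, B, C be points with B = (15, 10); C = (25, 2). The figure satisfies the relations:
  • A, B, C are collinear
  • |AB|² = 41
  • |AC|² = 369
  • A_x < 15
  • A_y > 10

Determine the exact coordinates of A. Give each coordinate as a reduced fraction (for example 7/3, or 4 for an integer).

A = (10, 14)

1. A_x = 10  [[A, B, C are collinear ⇒ 8x+10y-220=0] ∩ [|A−(15, 10)|²=41]]
2. A_y = 14  [[A, B, C are collinear ⇒ 8x+10y-220=0] ∩ [|A−(15, 10)|²=41]]
   so A = (10, 14)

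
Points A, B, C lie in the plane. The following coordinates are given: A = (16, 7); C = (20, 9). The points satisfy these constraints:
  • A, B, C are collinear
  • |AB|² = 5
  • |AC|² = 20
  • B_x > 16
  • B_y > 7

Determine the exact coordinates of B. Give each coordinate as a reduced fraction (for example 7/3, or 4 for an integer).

1. B_x = 18  [[A, B, C are collinear ⇒ 2x-4y-4=0] ∩ [|B−(16, 7)|²=5]]
2. B_y = 8  [[A, B, C are collinear ⇒ 2x-4y-4=0] ∩ [|B−(16, 7)|²=5]]
   so B = (18, 8)

B = (18, 8)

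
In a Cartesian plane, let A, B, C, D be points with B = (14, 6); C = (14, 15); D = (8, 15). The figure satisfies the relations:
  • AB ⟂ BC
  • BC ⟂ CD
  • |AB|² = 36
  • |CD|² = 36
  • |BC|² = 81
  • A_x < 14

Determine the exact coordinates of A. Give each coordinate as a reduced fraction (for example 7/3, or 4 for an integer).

A = (8, 6)

1. A_x = 8  [[AB ⟂ BC ⇒ -9y+54=0] ∩ [|A−(14, 6)|²=36]]
2. A_y = 6  [[AB ⟂ BC ⇒ -9y+54=0] ∩ [|A−(14, 6)|²=36]]
   so A = (8, 6)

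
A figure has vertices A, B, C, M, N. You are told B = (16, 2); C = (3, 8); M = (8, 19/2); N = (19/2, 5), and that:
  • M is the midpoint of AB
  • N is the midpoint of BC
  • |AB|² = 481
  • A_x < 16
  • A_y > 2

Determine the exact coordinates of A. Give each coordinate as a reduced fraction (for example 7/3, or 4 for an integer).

A = (0, 17)

1. A_x = 0  [A = 2·M−B = 2·(8, 19/2)−(16, 2)]
2. A_y = 17  [A = 2·M−B = 2·(8, 19/2)−(16, 2)]
   so A = (0, 17)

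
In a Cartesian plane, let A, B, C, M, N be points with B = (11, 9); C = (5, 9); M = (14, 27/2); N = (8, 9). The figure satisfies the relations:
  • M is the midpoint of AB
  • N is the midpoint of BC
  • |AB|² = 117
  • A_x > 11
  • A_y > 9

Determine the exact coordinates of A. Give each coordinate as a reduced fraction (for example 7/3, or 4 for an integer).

1. A_x = 17  [A = 2·M−B = 2·(14, 27/2)−(11, 9)]
2. A_y = 18  [A = 2·M−B = 2·(14, 27/2)−(11, 9)]
   so A = (17, 18)

A = (17, 18)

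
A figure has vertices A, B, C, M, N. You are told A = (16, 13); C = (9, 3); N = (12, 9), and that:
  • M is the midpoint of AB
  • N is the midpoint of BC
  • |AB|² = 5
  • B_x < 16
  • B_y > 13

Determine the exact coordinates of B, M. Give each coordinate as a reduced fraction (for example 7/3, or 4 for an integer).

B = (15, 15)
M = (31/2, 14)

1. B_x = 15  [B = 2·N−C = 2·(12, 9)−(9, 3)]
2. B_y = 15  [B = 2·N−C = 2·(12, 9)−(9, 3)]
   so B = (15, 15)
3. M_x = 31/2  [2·M = A+B = (16, 13)+(15, 15)]
4. M_y = 14  [2·M = A+B = (16, 13)+(15, 15)]
   so M = (31/2, 14)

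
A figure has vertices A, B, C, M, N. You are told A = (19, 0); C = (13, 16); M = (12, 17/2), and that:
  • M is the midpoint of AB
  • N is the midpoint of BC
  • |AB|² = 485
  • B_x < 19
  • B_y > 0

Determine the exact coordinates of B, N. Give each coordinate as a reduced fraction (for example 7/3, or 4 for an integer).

1. B_x = 5  [B = 2·M−A = 2·(12, 17/2)−(19, 0)]
2. B_y = 17  [B = 2·M−A = 2·(12, 17/2)−(19, 0)]
   so B = (5, 17)
3. N_x = 9  [2·N = B+C = (5, 17)+(13, 16)]
4. N_y = 33/2  [2·N = B+C = (5, 17)+(13, 16)]
   so N = (9, 33/2)

B = (5, 17)
N = (9, 33/2)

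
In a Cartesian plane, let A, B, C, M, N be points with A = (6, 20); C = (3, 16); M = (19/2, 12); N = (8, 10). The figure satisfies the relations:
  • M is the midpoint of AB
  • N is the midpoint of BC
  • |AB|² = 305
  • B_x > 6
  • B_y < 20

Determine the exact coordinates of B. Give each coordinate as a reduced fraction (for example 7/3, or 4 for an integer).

B = (13, 4)

1. B_x = 13  [B = 2·M−A = 2·(19/2, 12)−(6, 20)]
2. B_y = 4  [B = 2·M−A = 2·(19/2, 12)−(6, 20)]
   so B = (13, 4)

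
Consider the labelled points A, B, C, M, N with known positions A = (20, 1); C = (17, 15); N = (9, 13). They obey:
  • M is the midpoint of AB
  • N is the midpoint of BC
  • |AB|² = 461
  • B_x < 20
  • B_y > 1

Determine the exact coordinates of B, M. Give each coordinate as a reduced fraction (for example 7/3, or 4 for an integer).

B = (1, 11)
M = (21/2, 6)

1. B_x = 1  [B = 2·N−C = 2·(9, 13)−(17, 15)]
2. B_y = 11  [B = 2·N−C = 2·(9, 13)−(17, 15)]
   so B = (1, 11)
3. M_x = 21/2  [2·M = A+B = (20, 1)+(1, 11)]
4. M_y = 6  [2·M = A+B = (20, 1)+(1, 11)]
   so M = (21/2, 6)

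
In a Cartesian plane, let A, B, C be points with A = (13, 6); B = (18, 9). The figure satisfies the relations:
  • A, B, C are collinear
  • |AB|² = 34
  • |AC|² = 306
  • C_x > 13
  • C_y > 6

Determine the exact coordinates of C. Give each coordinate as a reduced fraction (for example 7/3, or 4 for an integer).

1. C_x = 28  [[A, B, C are collinear ⇒ -3x+5y+9=0] ∩ [|C−(13, 6)|²=306]]
2. C_y = 15  [[A, B, C are collinear ⇒ -3x+5y+9=0] ∩ [|C−(13, 6)|²=306]]
   so C = (28, 15)

C = (28, 15)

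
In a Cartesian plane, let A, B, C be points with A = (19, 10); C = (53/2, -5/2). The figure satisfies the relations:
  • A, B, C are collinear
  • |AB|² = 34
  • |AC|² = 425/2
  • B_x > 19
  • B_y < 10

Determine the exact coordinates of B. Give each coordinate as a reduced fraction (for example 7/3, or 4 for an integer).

1. B_x = 22  [[A, B, C are collinear ⇒ -25/2x-15/2y+625/2=0] ∩ [|B−(19, 10)|²=34]]
2. B_y = 5  [[A, B, C are collinear ⇒ -25/2x-15/2y+625/2=0] ∩ [|B−(19, 10)|²=34]]
   so B = (22, 5)

B = (22, 5)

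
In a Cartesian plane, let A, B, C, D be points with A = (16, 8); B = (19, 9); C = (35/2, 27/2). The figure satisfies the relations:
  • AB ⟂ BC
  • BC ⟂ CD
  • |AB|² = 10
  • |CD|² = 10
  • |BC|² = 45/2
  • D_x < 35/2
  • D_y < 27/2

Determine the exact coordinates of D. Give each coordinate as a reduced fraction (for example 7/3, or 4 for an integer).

1. D_x = 29/2  [[BC ⟂ CD ⇒ -3/2x+9/2y-69/2=0] ∩ [|D−(35/2, 27/2)|²=10]]
2. D_y = 25/2  [[BC ⟂ CD ⇒ -3/2x+9/2y-69/2=0] ∩ [|D−(35/2, 27/2)|²=10]]
   so D = (29/2, 25/2)

D = (29/2, 25/2)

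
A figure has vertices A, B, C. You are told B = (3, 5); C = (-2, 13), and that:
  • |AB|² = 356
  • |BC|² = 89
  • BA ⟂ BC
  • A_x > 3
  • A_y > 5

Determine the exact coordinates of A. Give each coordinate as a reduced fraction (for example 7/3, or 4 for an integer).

1. A_x = 19  [[BA ⟂ BC ⇒ -5x+8y-25=0] ∩ [|A−(3, 5)|²=356]]
2. A_y = 15  [[BA ⟂ BC ⇒ -5x+8y-25=0] ∩ [|A−(3, 5)|²=356]]
   so A = (19, 15)

A = (19, 15)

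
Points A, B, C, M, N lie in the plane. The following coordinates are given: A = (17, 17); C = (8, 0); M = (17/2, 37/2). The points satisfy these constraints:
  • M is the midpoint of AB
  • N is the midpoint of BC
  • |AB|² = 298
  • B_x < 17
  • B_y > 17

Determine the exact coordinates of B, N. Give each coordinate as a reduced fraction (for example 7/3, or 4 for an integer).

1. B_x = 0  [B = 2·M−A = 2·(17/2, 37/2)−(17, 17)]
2. B_y = 20  [B = 2·M−A = 2·(17/2, 37/2)−(17, 17)]
   so B = (0, 20)
3. N_x = 4  [2·N = B+C = (0, 20)+(8, 0)]
4. N_y = 10  [2·N = B+C = (0, 20)+(8, 0)]
   so N = (4, 10)

B = (0, 20)
N = (4, 10)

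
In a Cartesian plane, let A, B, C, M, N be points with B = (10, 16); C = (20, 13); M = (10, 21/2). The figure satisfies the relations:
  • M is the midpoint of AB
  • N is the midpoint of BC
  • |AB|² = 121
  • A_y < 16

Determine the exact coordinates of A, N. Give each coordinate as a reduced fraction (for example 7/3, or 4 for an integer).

1. A_x = 10  [A = 2·M−B = 2·(10, 21/2)−(10, 16)]
2. A_y = 5  [A = 2·M−B = 2·(10, 21/2)−(10, 16)]
   so A = (10, 5)
3. N_x = 15  [2·N = B+C = (10, 16)+(20, 13)]
4. N_y = 29/2  [2·N = B+C = (10, 16)+(20, 13)]
   so N = (15, 29/2)

A = (10, 5)
N = (15, 29/2)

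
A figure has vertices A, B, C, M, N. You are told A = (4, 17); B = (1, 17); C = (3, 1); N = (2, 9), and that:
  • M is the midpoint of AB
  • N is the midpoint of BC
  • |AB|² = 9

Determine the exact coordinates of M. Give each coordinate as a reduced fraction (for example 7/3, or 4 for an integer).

M = (5/2, 17)

1. M_x = 5/2  [2·M = A+B = (4, 17)+(1, 17)]
2. M_y = 17  [2·M = A+B = (4, 17)+(1, 17)]
   so M = (5/2, 17)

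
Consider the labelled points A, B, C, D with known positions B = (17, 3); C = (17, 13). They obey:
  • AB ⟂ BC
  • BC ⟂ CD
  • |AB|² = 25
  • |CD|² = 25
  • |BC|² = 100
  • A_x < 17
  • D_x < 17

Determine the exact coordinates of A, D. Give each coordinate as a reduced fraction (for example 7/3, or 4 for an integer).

1. A_x = 12  [[AB ⟂ BC ⇒ -10y+30=0] ∩ [|A−(17, 3)|²=25]]
2. A_y = 3  [[AB ⟂ BC ⇒ -10y+30=0] ∩ [|A−(17, 3)|²=25]]
   so A = (12, 3)
3. D_x = 12  [[BC ⟂ CD ⇒ 10y-130=0] ∩ [|D−(17, 13)|²=25]]
4. D_y = 13  [[BC ⟂ CD ⇒ 10y-130=0] ∩ [|D−(17, 13)|²=25]]
   so D = (12, 13)

A = (12, 3)
D = (12, 13)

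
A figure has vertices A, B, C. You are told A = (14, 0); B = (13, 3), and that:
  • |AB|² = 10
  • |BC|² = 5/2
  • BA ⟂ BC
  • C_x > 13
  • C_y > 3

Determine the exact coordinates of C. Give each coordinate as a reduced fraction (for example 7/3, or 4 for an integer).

1. C_x = 29/2  [[BA ⟂ BC ⇒ 1x-3y-4=0] ∩ [|C−(13, 3)|²=5/2]]
2. C_y = 7/2  [[BA ⟂ BC ⇒ 1x-3y-4=0] ∩ [|C−(13, 3)|²=5/2]]
   so C = (29/2, 7/2)

C = (29/2, 7/2)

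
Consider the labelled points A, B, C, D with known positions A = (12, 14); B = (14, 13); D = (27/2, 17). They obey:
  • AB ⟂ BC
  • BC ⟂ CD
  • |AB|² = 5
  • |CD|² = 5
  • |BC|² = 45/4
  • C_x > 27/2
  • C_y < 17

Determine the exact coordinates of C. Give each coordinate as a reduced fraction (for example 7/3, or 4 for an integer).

1. C_x = 31/2  [[AB ⟂ BC ⇒ 2x-1y-15=0] ∩ [|C−(27/2, 17)|²=5]]
2. C_y = 16  [[AB ⟂ BC ⇒ 2x-1y-15=0] ∩ [|C−(27/2, 17)|²=5]]
   so C = (31/2, 16)

C = (31/2, 16)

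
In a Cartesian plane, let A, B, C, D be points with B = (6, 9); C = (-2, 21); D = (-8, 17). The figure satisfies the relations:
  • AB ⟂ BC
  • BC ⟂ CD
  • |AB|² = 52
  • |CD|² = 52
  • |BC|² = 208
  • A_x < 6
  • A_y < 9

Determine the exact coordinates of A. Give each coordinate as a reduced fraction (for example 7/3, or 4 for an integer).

A = (0, 5)

1. A_x = 0  [[AB ⟂ BC ⇒ 8x-12y+60=0] ∩ [|A−(6, 9)|²=52]]
2. A_y = 5  [[AB ⟂ BC ⇒ 8x-12y+60=0] ∩ [|A−(6, 9)|²=52]]
   so A = (0, 5)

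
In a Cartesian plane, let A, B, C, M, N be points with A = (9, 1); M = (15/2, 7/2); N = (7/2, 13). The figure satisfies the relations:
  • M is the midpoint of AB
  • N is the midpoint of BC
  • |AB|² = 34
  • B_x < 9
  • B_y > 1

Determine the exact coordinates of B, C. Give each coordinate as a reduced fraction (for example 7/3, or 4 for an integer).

B = (6, 6)
C = (1, 20)

1. B_x = 6  [B = 2·M−A = 2·(15/2, 7/2)−(9, 1)]
2. B_y = 6  [B = 2·M−A = 2·(15/2, 7/2)−(9, 1)]
   so B = (6, 6)
3. C_x = 1  [C = 2·N−B = 2·(7/2, 13)−(6, 6)]
4. C_y = 20  [C = 2·N−B = 2·(7/2, 13)−(6, 6)]
   so C = (1, 20)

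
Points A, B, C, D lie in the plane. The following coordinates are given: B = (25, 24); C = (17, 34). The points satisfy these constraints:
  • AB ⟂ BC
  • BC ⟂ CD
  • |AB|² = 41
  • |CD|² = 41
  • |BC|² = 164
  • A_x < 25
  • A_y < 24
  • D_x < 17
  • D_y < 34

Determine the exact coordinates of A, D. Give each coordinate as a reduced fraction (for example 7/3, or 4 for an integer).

A = (20, 20)
D = (12, 30)

1. A_x = 20  [[AB ⟂ BC ⇒ 8x-10y+40=0] ∩ [|A−(25, 24)|²=41]]
2. A_y = 20  [[AB ⟂ BC ⇒ 8x-10y+40=0] ∩ [|A−(25, 24)|²=41]]
   so A = (20, 20)
3. D_x = 12  [[BC ⟂ CD ⇒ -8x+10y-204=0] ∩ [|D−(17, 34)|²=41]]
4. D_y = 30  [[BC ⟂ CD ⇒ -8x+10y-204=0] ∩ [|D−(17, 34)|²=41]]
   so D = (12, 30)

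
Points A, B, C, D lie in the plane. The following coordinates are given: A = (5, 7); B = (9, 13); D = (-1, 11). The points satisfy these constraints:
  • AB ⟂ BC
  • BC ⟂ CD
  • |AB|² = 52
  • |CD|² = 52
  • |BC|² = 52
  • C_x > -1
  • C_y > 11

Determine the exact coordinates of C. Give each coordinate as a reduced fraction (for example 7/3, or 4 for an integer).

1. C_x = 3  [[AB ⟂ BC ⇒ 4x+6y-114=0] ∩ [|C−(-1, 11)|²=52]]
2. C_y = 17  [[AB ⟂ BC ⇒ 4x+6y-114=0] ∩ [|C−(-1, 11)|²=52]]
   so C = (3, 17)

C = (3, 17)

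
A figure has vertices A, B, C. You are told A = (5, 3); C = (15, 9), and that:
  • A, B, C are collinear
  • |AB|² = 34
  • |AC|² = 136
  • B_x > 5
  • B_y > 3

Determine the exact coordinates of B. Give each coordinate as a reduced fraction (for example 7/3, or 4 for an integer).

B = (10, 6)

1. B_x = 10  [[A, B, C are collinear ⇒ 6x-10y=0] ∩ [|B−(5, 3)|²=34]]
2. B_y = 6  [[A, B, C are collinear ⇒ 6x-10y=0] ∩ [|B−(5, 3)|²=34]]
   so B = (10, 6)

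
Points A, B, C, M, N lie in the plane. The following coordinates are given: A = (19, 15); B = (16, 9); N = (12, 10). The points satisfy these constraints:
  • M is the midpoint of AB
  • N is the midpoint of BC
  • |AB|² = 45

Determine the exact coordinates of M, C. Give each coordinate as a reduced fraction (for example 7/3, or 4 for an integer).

1. M_x = 35/2  [2·M = A+B = (19, 15)+(16, 9)]
2. M_y = 12  [2·M = A+B = (19, 15)+(16, 9)]
   so M = (35/2, 12)
3. C_x = 8  [C = 2·N−B = 2·(12, 10)−(16, 9)]
4. C_y = 11  [C = 2·N−B = 2·(12, 10)−(16, 9)]
   so C = (8, 11)

M = (35/2, 12)
C = (8, 11)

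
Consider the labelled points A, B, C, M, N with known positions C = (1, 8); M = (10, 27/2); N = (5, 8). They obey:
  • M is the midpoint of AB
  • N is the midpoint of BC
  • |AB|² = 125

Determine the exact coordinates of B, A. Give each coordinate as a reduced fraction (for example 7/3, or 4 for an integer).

B = (9, 8)
A = (11, 19)

1. B_x = 9  [B = 2·N−C = 2·(5, 8)−(1, 8)]
2. B_y = 8  [B = 2·N−C = 2·(5, 8)−(1, 8)]
   so B = (9, 8)
3. A_x = 11  [A = 2·M−B = 2·(10, 27/2)−(9, 8)]
4. A_y = 19  [A = 2·M−B = 2·(10, 27/2)−(9, 8)]
   so A = (11, 19)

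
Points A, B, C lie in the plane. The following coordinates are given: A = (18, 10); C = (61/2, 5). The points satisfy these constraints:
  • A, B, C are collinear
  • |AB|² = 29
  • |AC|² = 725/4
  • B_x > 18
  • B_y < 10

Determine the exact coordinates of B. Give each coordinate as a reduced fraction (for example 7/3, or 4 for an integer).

B = (23, 8)

1. B_x = 23  [[A, B, C are collinear ⇒ -5x-25/2y+215=0] ∩ [|B−(18, 10)|²=29]]
2. B_y = 8  [[A, B, C are collinear ⇒ -5x-25/2y+215=0] ∩ [|B−(18, 10)|²=29]]
   so B = (23, 8)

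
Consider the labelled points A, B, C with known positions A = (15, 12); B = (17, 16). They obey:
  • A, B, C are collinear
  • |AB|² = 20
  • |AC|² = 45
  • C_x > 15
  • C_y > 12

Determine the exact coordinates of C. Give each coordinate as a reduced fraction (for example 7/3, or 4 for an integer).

C = (18, 18)

1. C_x = 18  [[A, B, C are collinear ⇒ -4x+2y+36=0] ∩ [|C−(15, 12)|²=45]]
2. C_y = 18  [[A, B, C are collinear ⇒ -4x+2y+36=0] ∩ [|C−(15, 12)|²=45]]
   so C = (18, 18)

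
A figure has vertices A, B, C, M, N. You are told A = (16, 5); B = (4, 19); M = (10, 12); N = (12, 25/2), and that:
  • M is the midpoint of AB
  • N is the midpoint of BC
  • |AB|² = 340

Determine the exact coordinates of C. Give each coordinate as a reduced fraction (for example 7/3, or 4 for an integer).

1. C_x = 20  [C = 2·N−B = 2·(12, 25/2)−(4, 19)]
2. C_y = 6  [C = 2·N−B = 2·(12, 25/2)−(4, 19)]
   so C = (20, 6)

C = (20, 6)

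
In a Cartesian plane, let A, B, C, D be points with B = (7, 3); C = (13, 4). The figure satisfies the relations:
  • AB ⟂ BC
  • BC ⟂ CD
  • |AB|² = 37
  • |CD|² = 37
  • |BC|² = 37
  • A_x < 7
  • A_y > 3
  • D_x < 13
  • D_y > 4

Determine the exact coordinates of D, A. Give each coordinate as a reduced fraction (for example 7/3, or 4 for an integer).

D = (12, 10)
A = (6, 9)

1. D_x = 12  [[BC ⟂ CD ⇒ 6x+1y-82=0] ∩ [|D−(13, 4)|²=37]]
2. D_y = 10  [[BC ⟂ CD ⇒ 6x+1y-82=0] ∩ [|D−(13, 4)|²=37]]
   so D = (12, 10)
3. A_x = 6  [[AB ⟂ BC ⇒ -6x-1y+45=0] ∩ [|A−(7, 3)|²=37]]
4. A_y = 9  [[AB ⟂ BC ⇒ -6x-1y+45=0] ∩ [|A−(7, 3)|²=37]]
   so A = (6, 9)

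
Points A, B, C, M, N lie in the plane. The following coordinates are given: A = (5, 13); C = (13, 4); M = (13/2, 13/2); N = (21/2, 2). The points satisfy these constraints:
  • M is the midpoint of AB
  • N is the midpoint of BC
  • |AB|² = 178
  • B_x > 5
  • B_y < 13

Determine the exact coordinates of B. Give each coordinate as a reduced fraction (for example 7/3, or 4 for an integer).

1. B_x = 8  [B = 2·M−A = 2·(13/2, 13/2)−(5, 13)]
2. B_y = 0  [B = 2·M−A = 2·(13/2, 13/2)−(5, 13)]
   so B = (8, 0)

B = (8, 0)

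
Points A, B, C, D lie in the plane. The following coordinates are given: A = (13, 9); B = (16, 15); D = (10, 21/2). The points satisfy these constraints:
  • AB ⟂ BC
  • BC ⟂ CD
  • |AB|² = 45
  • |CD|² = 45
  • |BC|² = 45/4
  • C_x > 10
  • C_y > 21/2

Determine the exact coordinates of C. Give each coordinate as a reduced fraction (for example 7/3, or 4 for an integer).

C = (13, 33/2)

1. C_x = 13  [[AB ⟂ BC ⇒ 3x+6y-138=0] ∩ [|C−(10, 21/2)|²=45]]
2. C_y = 33/2  [[AB ⟂ BC ⇒ 3x+6y-138=0] ∩ [|C−(10, 21/2)|²=45]]
   so C = (13, 33/2)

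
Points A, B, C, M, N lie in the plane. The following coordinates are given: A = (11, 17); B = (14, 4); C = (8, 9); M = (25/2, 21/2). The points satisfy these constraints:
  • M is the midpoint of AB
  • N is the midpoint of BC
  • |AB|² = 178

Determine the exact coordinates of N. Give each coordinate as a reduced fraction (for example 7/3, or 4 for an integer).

1. N_x = 11  [2·N = B+C = (14, 4)+(8, 9)]
2. N_y = 13/2  [2·N = B+C = (14, 4)+(8, 9)]
   so N = (11, 13/2)

N = (11, 13/2)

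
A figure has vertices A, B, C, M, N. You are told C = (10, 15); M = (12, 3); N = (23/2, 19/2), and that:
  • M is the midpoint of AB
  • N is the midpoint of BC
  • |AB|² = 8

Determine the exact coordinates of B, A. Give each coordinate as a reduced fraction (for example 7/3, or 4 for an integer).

1. B_x = 13  [B = 2·N−C = 2·(23/2, 19/2)−(10, 15)]
2. B_y = 4  [B = 2·N−C = 2·(23/2, 19/2)−(10, 15)]
   so B = (13, 4)
3. A_x = 11  [A = 2·M−B = 2·(12, 3)−(13, 4)]
4. A_y = 2  [A = 2·M−B = 2·(12, 3)−(13, 4)]
   so A = (11, 2)

B = (13, 4)
A = (11, 2)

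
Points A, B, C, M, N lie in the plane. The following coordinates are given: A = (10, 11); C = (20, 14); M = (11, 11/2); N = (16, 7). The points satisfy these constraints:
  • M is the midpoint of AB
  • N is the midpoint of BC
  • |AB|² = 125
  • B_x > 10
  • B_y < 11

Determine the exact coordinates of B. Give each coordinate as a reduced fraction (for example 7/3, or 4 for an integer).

B = (12, 0)

1. B_x = 12  [B = 2·M−A = 2·(11, 11/2)−(10, 11)]
2. B_y = 0  [B = 2·M−A = 2·(11, 11/2)−(10, 11)]
   so B = (12, 0)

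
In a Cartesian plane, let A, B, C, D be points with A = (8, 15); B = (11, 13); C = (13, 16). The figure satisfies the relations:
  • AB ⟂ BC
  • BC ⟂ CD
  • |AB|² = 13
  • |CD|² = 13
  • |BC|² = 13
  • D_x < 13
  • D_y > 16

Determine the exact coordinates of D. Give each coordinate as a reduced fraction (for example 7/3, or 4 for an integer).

1. D_x = 10  [[BC ⟂ CD ⇒ 2x+3y-74=0] ∩ [|D−(13, 16)|²=13]]
2. D_y = 18  [[BC ⟂ CD ⇒ 2x+3y-74=0] ∩ [|D−(13, 16)|²=13]]
   so D = (10, 18)

D = (10, 18)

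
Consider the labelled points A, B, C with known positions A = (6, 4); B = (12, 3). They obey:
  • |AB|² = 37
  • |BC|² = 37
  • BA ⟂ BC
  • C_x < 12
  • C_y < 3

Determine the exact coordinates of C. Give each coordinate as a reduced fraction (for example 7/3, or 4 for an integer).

1. C_x = 11  [[BA ⟂ BC ⇒ -6x+1y+69=0] ∩ [|C−(12, 3)|²=37]]
2. C_y = -3  [[BA ⟂ BC ⇒ -6x+1y+69=0] ∩ [|C−(12, 3)|²=37]]
   so C = (11, -3)

C = (11, -3)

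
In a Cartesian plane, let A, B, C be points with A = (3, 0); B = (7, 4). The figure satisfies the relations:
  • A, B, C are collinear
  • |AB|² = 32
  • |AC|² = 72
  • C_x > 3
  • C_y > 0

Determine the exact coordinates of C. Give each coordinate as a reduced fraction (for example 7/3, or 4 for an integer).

1. C_x = 9  [[A, B, C are collinear ⇒ -4x+4y+12=0] ∩ [|C−(3, 0)|²=72]]
2. C_y = 6  [[A, B, C are collinear ⇒ -4x+4y+12=0] ∩ [|C−(3, 0)|²=72]]
   so C = (9, 6)

C = (9, 6)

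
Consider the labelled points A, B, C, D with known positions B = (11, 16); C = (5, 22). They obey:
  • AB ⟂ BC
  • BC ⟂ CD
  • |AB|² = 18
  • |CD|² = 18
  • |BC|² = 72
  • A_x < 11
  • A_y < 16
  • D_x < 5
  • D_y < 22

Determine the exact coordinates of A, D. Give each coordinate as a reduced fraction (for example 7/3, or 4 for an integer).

A = (8, 13)
D = (2, 19)

1. A_x = 8  [[AB ⟂ BC ⇒ 6x-6y+30=0] ∩ [|A−(11, 16)|²=18]]
2. A_y = 13  [[AB ⟂ BC ⇒ 6x-6y+30=0] ∩ [|A−(11, 16)|²=18]]
   so A = (8, 13)
3. D_x = 2  [[BC ⟂ CD ⇒ -6x+6y-102=0] ∩ [|D−(5, 22)|²=18]]
4. D_y = 19  [[BC ⟂ CD ⇒ -6x+6y-102=0] ∩ [|D−(5, 22)|²=18]]
   so D = (2, 19)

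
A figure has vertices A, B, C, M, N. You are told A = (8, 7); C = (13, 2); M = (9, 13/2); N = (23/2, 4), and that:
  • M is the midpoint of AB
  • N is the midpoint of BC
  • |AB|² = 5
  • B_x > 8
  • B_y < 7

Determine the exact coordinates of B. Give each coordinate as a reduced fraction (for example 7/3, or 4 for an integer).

1. B_x = 10  [B = 2·M−A = 2·(9, 13/2)−(8, 7)]
2. B_y = 6  [B = 2·M−A = 2·(9, 13/2)−(8, 7)]
   so B = (10, 6)

B = (10, 6)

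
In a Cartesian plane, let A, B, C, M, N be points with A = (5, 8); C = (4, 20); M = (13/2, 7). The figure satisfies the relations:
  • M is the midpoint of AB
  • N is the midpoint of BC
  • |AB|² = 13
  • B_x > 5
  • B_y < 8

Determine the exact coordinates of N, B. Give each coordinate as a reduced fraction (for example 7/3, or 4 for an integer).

1. B_x = 8  [B = 2·M−A = 2·(13/2, 7)−(5, 8)]
2. B_y = 6  [B = 2·M−A = 2·(13/2, 7)−(5, 8)]
   so B = (8, 6)
3. N_x = 6  [2·N = B+C = (8, 6)+(4, 20)]
4. N_y = 13  [2·N = B+C = (8, 6)+(4, 20)]
   so N = (6, 13)

N = (6, 13)
B = (8, 6)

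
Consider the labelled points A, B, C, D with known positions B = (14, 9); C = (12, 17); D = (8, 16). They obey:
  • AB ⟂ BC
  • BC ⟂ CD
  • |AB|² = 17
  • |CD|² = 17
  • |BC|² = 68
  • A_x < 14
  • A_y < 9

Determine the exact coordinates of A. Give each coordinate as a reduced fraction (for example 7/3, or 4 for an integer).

1. A_x = 10  [[AB ⟂ BC ⇒ 2x-8y+44=0] ∩ [|A−(14, 9)|²=17]]
2. A_y = 8  [[AB ⟂ BC ⇒ 2x-8y+44=0] ∩ [|A−(14, 9)|²=17]]
   so A = (10, 8)

A = (10, 8)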